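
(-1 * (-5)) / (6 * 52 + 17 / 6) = 30 / 1889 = 0.02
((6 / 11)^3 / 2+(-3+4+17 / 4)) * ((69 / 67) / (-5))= -1.10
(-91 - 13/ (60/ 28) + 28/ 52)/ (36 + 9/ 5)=-2689/ 1053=-2.55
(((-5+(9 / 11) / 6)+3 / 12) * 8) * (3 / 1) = -1218 / 11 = -110.73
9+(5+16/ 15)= 226/ 15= 15.07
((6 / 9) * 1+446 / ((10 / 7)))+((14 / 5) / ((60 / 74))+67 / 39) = 310087 / 975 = 318.04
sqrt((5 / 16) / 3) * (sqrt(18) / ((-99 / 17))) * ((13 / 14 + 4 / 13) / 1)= -425 * sqrt(30) / 8008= -0.29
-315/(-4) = 315/4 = 78.75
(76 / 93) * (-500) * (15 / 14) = -95000 / 217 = -437.79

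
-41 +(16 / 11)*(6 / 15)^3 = -56247 / 1375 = -40.91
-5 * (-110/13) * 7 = 296.15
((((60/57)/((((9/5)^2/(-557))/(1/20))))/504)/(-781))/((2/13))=181025/1211574672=0.00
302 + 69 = 371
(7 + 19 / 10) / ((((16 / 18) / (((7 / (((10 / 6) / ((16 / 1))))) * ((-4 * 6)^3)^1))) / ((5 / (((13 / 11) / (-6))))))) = 15347211264 / 65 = 236110942.52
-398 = -398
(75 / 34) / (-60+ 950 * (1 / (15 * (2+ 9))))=-495 / 12172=-0.04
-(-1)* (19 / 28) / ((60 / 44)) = 209 / 420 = 0.50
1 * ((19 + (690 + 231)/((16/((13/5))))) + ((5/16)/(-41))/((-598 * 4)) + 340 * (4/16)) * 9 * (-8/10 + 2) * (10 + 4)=38353.77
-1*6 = -6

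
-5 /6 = -0.83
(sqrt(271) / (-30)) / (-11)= 0.05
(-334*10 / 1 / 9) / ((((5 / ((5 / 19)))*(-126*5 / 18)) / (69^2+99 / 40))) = 3535557 / 1330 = 2658.31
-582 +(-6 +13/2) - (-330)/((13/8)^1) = -9839/26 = -378.42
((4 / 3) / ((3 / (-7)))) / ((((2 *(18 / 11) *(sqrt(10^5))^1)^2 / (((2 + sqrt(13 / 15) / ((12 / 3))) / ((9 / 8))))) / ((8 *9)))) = -847 / 2278125 - 847 *sqrt(195) / 273375000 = -0.00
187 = 187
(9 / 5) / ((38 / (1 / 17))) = 9 / 3230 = 0.00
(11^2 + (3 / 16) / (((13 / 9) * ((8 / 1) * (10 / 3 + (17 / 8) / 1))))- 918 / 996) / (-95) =-54314783 / 42970096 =-1.26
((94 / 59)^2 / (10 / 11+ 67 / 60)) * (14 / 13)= 11663520 / 8643323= 1.35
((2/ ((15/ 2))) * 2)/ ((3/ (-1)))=-8/ 45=-0.18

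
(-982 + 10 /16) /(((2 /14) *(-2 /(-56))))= -384699 /2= -192349.50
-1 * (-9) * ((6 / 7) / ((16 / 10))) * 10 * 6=2025 / 7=289.29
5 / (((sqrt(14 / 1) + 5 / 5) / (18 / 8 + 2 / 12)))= -145 / 156 + 145 * sqrt(14) / 156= 2.55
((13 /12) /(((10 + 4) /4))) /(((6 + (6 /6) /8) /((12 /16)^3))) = 117 /5488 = 0.02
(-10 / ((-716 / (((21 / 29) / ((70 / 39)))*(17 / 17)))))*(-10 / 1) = -585 / 10382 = -0.06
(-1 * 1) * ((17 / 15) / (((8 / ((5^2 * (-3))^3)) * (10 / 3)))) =286875 / 16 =17929.69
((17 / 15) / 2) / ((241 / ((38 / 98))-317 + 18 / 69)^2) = 0.00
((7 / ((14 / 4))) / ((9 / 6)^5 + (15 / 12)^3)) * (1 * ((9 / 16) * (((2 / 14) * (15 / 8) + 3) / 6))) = 549 / 8554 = 0.06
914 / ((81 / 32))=29248 / 81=361.09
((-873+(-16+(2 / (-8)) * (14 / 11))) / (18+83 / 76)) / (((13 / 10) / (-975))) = 557602500 / 15961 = 34935.31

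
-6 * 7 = -42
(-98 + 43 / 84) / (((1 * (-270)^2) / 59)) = -483151 / 6123600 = -0.08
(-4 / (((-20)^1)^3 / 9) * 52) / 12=39 / 2000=0.02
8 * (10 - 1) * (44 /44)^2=72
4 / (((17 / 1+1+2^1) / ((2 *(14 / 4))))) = 7 / 5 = 1.40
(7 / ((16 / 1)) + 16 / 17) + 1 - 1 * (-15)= 4727 / 272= 17.38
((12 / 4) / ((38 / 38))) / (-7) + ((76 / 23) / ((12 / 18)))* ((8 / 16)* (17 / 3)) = 2192 / 161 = 13.61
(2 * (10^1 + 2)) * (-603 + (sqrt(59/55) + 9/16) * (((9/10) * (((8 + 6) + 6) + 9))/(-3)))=-291789/20-1044 * sqrt(3245)/275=-14805.71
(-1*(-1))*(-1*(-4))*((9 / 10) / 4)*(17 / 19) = 153 / 190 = 0.81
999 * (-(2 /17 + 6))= -103896 /17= -6111.53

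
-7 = -7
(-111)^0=1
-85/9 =-9.44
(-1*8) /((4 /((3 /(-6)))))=1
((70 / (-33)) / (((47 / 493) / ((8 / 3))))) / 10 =-27608 / 4653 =-5.93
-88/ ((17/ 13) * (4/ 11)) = -3146/ 17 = -185.06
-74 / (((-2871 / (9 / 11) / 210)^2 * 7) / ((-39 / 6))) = 0.25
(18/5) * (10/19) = 36/19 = 1.89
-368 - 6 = -374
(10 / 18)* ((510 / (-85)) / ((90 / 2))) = -2 / 27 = -0.07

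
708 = 708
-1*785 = -785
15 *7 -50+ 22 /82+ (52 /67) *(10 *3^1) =215782 /2747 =78.55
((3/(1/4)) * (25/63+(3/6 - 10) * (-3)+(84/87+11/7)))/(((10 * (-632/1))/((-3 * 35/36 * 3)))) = 114859/219936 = 0.52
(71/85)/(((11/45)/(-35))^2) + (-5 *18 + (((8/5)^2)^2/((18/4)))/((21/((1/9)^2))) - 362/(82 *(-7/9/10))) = 17091.15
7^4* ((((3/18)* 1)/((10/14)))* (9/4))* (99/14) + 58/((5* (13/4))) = 9273973/1040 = 8917.28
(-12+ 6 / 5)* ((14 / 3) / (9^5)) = -28 / 32805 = -0.00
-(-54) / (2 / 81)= 2187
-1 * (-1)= 1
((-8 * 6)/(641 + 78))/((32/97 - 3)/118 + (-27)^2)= -549408/5999246125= -0.00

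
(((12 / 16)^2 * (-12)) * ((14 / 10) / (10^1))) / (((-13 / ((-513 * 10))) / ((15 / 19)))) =-15309 / 52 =-294.40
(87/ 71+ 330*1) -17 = 22310/ 71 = 314.23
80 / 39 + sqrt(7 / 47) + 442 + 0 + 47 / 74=sqrt(329) / 47 + 1283365 / 2886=445.07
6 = 6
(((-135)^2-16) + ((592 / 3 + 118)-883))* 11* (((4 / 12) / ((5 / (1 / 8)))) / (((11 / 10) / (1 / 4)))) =13231 / 36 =367.53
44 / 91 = 0.48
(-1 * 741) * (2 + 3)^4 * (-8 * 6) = 22230000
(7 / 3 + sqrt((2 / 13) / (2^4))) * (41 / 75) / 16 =41 * sqrt(26) / 62400 + 287 / 3600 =0.08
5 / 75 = 1 / 15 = 0.07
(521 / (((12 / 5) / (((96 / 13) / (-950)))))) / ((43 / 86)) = -4168 / 1235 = -3.37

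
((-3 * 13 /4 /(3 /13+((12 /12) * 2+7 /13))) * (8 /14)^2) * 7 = -169 /21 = -8.05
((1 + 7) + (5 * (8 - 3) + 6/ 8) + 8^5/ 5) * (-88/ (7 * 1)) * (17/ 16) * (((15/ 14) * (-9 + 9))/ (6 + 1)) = 0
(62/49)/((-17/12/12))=-8928/833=-10.72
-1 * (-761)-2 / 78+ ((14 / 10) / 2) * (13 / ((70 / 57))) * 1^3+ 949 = 6697799 / 3900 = 1717.38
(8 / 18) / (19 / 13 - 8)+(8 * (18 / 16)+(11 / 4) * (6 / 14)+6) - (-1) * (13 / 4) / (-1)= 137737 / 10710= 12.86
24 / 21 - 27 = -181 / 7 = -25.86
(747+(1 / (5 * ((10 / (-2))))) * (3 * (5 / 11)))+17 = 42017 / 55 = 763.95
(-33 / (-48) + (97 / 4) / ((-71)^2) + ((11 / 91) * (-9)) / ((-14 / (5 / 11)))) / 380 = 37384203 / 19523591360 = 0.00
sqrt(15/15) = 1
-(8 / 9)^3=-512 / 729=-0.70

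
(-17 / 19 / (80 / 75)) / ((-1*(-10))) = -51 / 608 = -0.08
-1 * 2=-2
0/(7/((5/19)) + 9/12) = 0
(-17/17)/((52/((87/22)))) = -87/1144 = -0.08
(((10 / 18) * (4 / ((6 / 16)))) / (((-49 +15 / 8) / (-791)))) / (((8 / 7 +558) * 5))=708736 / 19920303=0.04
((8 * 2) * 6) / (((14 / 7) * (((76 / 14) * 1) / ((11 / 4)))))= 462 / 19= 24.32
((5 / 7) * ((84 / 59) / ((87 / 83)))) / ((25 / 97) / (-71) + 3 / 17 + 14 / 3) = 291526710 / 1454190877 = 0.20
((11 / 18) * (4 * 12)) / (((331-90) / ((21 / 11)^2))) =1176 / 2651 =0.44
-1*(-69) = 69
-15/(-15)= 1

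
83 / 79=1.05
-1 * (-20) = 20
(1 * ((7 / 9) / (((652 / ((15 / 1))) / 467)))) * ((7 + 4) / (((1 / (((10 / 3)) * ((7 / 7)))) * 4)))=898975 / 11736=76.60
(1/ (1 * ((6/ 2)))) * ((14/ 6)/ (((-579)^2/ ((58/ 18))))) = 203/ 27154521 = 0.00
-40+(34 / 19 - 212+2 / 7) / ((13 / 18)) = -571720 / 1729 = -330.67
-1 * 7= -7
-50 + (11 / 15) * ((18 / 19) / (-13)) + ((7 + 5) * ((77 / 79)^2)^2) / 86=-49.93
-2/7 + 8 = 54/7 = 7.71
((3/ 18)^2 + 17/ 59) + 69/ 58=92737/ 61596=1.51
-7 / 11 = -0.64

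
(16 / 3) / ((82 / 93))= 248 / 41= 6.05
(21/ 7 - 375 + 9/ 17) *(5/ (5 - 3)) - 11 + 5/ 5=-31915/ 34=-938.68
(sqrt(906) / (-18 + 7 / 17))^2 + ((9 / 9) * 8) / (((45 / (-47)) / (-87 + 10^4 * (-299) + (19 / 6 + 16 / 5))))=24983787.78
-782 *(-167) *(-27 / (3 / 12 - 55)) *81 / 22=190406052 / 803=237118.37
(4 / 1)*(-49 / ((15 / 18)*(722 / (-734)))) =431592 / 1805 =239.11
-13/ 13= -1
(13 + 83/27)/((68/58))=6293/459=13.71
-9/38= -0.24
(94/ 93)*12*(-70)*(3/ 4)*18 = -355320/ 31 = -11461.94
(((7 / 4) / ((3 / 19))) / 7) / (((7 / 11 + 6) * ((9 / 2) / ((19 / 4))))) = 3971 / 15768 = 0.25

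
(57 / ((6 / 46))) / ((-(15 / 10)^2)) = -1748 / 9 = -194.22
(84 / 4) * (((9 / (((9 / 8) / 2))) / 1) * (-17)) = -5712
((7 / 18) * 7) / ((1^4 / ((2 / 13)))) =49 / 117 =0.42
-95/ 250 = -19/ 50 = -0.38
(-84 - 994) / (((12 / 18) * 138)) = -539 / 46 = -11.72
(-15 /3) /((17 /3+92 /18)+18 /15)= -225 /539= -0.42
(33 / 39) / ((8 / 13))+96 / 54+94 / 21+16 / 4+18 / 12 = 6617 / 504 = 13.13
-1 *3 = -3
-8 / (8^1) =-1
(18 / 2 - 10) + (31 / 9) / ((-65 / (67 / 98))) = -1.04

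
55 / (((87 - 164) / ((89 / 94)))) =-445 / 658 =-0.68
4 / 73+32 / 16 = 150 / 73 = 2.05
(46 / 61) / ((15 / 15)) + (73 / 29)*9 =41411 / 1769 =23.41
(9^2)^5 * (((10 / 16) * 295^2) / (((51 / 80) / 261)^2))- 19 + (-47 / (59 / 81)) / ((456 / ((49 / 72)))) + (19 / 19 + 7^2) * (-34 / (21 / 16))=13841160485311326546753561695 / 435414336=31788481317508403183.94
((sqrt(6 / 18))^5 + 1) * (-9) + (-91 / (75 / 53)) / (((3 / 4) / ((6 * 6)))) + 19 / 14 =-1083027 / 350 - sqrt(3) / 3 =-3094.94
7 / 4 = 1.75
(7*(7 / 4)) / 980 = 1 / 80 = 0.01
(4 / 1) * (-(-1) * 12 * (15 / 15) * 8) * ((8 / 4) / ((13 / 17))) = 13056 / 13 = 1004.31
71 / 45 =1.58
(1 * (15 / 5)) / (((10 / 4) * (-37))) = -6 / 185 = -0.03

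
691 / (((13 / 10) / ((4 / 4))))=531.54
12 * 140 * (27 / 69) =15120 / 23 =657.39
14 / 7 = 2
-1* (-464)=464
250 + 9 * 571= 5389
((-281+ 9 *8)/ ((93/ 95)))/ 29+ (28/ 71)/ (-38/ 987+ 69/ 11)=-94596005713/ 12960797595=-7.30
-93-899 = -992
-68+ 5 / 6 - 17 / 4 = -857 / 12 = -71.42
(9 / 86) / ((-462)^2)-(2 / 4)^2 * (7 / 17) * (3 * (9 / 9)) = -10707757 / 34672792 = -0.31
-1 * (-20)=20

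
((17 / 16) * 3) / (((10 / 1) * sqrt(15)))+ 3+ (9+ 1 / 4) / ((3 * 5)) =17 * sqrt(15) / 800+ 217 / 60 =3.70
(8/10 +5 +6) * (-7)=-82.60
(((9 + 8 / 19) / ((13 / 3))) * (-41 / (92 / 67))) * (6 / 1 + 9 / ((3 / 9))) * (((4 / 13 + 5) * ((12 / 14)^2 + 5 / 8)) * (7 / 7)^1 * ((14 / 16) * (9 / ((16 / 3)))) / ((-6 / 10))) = 269441514045 / 7081984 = 38046.05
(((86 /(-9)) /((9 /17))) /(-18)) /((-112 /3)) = -731 /27216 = -0.03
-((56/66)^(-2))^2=-1185921/614656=-1.93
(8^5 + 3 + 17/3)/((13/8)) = 786640/39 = 20170.26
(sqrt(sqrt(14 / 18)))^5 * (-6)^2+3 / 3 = 1+28 * sqrt(3) * 7^(1 / 4) / 3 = 27.29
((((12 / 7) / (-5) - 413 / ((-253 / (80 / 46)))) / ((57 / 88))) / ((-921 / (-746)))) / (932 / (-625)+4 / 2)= 189622756000 / 30909026169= 6.13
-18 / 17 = -1.06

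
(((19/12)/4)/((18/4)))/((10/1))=0.01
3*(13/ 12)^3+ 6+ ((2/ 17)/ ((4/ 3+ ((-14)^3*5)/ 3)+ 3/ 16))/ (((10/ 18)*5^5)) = 36612979366579/ 3730599000000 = 9.81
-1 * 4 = -4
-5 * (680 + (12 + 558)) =-6250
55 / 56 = 0.98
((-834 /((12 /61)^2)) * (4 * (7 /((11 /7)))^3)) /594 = -60850298131 /4743684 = -12827.65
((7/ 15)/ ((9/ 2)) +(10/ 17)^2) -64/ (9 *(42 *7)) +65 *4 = 497864614/ 1911735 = 260.43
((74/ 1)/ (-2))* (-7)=259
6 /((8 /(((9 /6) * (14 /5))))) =63 /20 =3.15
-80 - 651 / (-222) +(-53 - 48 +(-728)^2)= 39205639 / 74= 529805.93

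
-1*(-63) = 63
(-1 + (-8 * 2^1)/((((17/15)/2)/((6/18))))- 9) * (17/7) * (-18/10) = 594/7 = 84.86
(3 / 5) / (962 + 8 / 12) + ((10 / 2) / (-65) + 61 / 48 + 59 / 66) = 8625059 / 4129840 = 2.09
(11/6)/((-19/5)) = -55/114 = -0.48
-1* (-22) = 22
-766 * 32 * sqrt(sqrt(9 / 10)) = -12256 * 10^(3 / 4) * sqrt(3) / 5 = -23874.78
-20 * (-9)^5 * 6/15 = 472392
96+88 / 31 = 3064 / 31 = 98.84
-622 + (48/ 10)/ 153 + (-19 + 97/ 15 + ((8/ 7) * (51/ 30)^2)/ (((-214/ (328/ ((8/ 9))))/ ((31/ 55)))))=-33494942471/ 52523625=-637.71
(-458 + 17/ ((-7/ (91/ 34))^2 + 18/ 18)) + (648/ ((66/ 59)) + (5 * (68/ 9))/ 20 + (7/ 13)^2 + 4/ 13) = 2791634363/ 22168575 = 125.93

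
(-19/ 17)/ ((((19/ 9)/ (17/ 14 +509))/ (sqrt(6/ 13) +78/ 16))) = -2507193/ 1904 - 64287* sqrt(78)/ 3094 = -1500.31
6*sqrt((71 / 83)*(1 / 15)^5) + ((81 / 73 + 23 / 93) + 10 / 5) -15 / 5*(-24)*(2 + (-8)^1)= -2910058 / 6789 + 2*sqrt(88395) / 93375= -428.64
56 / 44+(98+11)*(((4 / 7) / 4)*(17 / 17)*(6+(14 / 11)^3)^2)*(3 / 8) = 9443680571 / 24801854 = 380.77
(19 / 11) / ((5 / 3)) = 57 / 55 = 1.04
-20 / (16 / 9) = -11.25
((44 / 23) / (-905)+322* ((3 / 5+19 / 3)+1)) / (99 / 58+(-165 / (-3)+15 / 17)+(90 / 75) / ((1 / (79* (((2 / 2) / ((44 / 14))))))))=1730128995892 / 59433140271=29.11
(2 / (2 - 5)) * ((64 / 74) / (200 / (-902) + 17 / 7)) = -202048 / 773337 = -0.26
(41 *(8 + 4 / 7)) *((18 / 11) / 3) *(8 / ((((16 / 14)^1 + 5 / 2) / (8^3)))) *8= 322437120 / 187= 1724262.67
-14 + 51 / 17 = -11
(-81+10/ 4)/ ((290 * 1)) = -0.27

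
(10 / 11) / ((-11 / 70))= -700 / 121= -5.79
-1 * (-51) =51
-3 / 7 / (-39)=1 / 91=0.01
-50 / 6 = -25 / 3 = -8.33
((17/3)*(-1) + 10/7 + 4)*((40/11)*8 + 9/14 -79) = 12645/1078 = 11.73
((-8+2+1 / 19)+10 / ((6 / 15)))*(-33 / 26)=-24.18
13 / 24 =0.54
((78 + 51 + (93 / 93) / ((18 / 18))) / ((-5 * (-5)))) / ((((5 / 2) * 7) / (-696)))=-36192 / 175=-206.81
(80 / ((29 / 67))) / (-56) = -670 / 203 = -3.30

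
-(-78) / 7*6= 468 / 7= 66.86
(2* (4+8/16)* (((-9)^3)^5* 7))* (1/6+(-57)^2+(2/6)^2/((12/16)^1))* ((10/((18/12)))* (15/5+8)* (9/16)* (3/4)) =-41725848445885524097485/32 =-1303932763933922628046.41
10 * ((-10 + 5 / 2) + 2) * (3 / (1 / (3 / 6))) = -165 / 2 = -82.50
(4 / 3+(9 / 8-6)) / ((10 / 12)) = -17 / 4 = -4.25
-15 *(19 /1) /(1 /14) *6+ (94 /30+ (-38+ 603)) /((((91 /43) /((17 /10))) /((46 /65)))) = -10477102114 /443625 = -23617.02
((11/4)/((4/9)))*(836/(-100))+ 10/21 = -430511/8400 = -51.25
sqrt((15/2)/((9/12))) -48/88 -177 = -1953/11 + sqrt(10) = -174.38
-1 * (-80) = 80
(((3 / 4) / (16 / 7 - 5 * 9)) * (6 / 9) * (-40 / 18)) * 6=140 / 897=0.16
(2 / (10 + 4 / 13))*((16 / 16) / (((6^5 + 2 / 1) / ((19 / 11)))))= 247 / 5732386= 0.00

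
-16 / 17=-0.94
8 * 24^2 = 4608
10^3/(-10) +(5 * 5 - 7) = -82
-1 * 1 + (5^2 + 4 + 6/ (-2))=25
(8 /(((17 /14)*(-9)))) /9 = -112 /1377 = -0.08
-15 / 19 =-0.79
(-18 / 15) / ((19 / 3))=-18 / 95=-0.19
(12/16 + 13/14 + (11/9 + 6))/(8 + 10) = 2243/4536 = 0.49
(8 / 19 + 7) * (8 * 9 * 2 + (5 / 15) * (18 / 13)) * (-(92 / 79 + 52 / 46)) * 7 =-7729453620 / 448799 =-17222.53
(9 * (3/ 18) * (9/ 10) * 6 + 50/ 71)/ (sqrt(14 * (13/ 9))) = 2679 * sqrt(182)/ 18460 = 1.96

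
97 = 97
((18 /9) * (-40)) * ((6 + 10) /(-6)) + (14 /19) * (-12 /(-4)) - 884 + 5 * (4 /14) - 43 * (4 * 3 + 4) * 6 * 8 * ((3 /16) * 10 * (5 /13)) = -126990272 /5187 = -24482.41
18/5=3.60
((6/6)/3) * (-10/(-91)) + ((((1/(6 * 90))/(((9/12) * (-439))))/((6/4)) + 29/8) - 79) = -29254212961/388304280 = -75.34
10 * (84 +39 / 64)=27075 / 32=846.09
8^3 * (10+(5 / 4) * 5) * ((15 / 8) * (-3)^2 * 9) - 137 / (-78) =98560937 / 78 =1263601.76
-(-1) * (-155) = -155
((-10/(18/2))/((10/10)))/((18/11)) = -55/81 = -0.68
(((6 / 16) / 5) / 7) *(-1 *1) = -3 / 280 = -0.01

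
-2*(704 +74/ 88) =-31013/ 22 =-1409.68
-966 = -966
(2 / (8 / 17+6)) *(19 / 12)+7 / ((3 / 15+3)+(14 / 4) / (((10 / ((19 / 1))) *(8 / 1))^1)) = 63169 / 28380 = 2.23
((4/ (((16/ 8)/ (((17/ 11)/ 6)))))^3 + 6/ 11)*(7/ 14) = 24515/ 71874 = 0.34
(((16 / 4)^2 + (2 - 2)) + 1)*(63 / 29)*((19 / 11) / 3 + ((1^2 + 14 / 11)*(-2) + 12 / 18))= -38913 / 319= -121.98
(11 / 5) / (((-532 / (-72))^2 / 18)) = 64152 / 88445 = 0.73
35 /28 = 5 /4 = 1.25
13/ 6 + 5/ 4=41/ 12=3.42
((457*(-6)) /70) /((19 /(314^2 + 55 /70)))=-378493341 /1862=-203272.47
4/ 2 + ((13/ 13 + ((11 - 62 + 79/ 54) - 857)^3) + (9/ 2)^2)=-117310779958139/ 157464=-745000634.80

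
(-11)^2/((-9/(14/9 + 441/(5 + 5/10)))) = -89012/81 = -1098.91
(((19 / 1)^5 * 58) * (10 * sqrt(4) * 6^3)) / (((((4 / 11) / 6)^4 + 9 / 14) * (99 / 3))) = 312140125357441920 / 10673513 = 29244366438.44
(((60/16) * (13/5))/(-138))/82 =-13/15088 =-0.00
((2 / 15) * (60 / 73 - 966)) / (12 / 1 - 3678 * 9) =23486 / 6038925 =0.00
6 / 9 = 2 / 3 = 0.67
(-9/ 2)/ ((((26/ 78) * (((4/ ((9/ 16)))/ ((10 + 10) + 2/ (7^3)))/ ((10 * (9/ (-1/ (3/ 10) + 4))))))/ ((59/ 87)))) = -2213561115/ 636608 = -3477.12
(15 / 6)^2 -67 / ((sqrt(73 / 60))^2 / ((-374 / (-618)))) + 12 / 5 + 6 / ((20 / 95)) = 575017 / 150380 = 3.82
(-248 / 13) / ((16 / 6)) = -93 / 13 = -7.15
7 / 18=0.39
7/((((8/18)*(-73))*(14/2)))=-9/292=-0.03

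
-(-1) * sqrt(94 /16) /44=sqrt(94) /176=0.06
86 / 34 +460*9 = 70423 / 17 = 4142.53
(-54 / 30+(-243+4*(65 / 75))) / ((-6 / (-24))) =-2896 / 3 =-965.33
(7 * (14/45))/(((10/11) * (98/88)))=484/225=2.15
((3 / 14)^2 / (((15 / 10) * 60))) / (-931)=-1 / 1824760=-0.00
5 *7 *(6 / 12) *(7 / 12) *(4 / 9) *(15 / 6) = 1225 / 108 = 11.34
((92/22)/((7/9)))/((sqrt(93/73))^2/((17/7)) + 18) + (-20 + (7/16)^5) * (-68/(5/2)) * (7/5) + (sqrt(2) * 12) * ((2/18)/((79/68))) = 272 * sqrt(2)/237 + 1471918752097597/1933479116800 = 762.90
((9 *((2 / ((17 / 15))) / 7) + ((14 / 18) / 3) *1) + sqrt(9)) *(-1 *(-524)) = 9307288 / 3213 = 2896.76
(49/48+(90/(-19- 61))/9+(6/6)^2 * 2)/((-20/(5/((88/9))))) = -0.07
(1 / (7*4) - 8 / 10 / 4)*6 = -69 / 70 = -0.99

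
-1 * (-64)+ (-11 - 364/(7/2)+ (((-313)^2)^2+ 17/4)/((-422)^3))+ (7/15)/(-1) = -807943169339/4509086880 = -179.18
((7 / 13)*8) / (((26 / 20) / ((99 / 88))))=630 / 169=3.73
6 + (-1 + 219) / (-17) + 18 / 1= 190 / 17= 11.18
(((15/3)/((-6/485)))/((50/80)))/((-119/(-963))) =-622740/119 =-5233.11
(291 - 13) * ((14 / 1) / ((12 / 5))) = 4865 / 3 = 1621.67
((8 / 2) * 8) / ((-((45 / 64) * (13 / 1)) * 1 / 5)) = -2048 / 117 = -17.50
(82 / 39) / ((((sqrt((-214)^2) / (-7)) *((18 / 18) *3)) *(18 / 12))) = -574 / 37557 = -0.02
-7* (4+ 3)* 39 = -1911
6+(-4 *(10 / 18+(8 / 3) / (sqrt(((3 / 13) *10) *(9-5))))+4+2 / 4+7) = 275 / 18-8 *sqrt(390) / 45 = 11.77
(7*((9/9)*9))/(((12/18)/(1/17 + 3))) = 4914/17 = 289.06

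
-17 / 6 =-2.83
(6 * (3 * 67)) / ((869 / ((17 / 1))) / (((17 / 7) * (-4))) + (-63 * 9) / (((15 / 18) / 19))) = -6970680 / 74751943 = -0.09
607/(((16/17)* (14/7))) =10319/32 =322.47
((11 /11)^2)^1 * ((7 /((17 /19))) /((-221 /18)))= -2394 /3757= -0.64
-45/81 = -0.56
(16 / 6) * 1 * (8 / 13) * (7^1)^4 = 153664 / 39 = 3940.10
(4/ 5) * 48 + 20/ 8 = 409/ 10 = 40.90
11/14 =0.79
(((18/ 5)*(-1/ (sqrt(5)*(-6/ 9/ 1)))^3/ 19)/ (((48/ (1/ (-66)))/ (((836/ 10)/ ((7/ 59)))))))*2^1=-1593*sqrt(5)/ 140000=-0.03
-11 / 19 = -0.58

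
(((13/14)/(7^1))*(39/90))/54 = 0.00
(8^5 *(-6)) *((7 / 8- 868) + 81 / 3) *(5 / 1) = 825876480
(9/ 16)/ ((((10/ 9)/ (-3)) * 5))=-243/ 800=-0.30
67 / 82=0.82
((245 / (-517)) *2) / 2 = -245 / 517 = -0.47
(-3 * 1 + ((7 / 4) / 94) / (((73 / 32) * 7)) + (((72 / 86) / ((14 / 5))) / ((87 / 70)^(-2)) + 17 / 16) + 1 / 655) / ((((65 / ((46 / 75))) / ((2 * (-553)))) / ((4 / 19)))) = 3.24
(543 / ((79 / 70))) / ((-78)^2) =6335 / 80106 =0.08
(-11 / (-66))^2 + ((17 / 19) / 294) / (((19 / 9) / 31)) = 46147 / 636804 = 0.07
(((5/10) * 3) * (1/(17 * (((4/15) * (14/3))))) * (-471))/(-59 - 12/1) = 63585/135184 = 0.47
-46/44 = -23/22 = -1.05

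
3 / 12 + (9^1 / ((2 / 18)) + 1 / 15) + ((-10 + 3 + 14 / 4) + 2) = 4789 / 60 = 79.82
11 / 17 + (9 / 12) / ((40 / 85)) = 1219 / 544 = 2.24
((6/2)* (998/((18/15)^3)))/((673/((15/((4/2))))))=311875/16152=19.31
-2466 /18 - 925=-1062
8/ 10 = 0.80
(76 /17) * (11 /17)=836 /289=2.89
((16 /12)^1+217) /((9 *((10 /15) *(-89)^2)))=655 /142578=0.00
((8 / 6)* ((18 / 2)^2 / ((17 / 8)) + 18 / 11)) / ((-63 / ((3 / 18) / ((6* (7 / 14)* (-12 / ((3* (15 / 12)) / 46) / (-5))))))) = -1475 / 929016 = -0.00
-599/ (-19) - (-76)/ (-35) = 29.35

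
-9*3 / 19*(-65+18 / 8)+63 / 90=34151 / 380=89.87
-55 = -55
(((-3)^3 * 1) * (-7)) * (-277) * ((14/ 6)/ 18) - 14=-13601/ 2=-6800.50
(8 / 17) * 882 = 7056 / 17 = 415.06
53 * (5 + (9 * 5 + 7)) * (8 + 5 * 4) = 84588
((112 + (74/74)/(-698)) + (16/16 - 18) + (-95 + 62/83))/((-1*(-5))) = 43193/289670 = 0.15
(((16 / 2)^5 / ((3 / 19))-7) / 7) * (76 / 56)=11828849 / 294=40234.18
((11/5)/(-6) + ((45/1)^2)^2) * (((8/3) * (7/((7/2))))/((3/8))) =7873199296/135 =58319994.79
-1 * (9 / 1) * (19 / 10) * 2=-34.20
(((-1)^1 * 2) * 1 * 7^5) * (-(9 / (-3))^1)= -100842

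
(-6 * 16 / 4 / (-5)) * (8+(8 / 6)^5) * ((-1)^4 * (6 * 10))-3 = 94895 / 27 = 3514.63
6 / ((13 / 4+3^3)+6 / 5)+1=749 / 629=1.19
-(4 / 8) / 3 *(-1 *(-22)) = -11 / 3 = -3.67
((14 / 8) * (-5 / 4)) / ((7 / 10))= -3.12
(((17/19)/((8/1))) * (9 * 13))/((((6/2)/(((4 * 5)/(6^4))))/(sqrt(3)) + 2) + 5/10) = -248625/95690612 + 1611090 * sqrt(3)/23922653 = 0.11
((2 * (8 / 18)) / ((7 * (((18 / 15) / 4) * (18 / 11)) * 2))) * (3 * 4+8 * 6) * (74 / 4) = 81400 / 567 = 143.56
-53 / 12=-4.42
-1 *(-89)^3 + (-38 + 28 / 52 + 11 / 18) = 164954123 / 234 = 704932.15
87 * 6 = 522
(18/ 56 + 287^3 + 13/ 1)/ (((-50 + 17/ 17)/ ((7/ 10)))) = -661917657/ 1960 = -337713.09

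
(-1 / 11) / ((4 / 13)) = -13 / 44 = -0.30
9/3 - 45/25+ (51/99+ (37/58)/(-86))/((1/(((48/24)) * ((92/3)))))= 32.34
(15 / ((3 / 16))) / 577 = 80 / 577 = 0.14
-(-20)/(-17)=-20/17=-1.18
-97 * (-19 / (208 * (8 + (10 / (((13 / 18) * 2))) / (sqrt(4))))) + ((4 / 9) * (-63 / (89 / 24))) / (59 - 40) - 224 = -901506591 / 4031344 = -223.62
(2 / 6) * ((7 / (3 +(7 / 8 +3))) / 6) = 0.06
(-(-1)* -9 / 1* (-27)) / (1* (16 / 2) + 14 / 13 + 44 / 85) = 29835 / 1178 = 25.33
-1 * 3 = -3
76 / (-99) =-76 / 99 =-0.77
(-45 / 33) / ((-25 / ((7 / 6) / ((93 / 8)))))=0.01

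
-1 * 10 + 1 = -9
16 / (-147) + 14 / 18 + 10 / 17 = 9425 / 7497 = 1.26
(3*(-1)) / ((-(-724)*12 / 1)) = -1 / 2896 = -0.00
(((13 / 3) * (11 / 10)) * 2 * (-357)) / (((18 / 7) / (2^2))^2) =-8235.39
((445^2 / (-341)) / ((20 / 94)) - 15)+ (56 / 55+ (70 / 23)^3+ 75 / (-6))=-56584742413 / 20744735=-2727.67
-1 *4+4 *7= 24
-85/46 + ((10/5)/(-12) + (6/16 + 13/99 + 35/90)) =-20389/18216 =-1.12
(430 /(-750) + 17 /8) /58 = 931 /34800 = 0.03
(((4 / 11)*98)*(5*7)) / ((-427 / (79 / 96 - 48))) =1109605 / 8052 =137.80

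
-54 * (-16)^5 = 56623104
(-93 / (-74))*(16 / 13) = 744 / 481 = 1.55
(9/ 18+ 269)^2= 290521/ 4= 72630.25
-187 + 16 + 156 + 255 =240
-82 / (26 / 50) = -2050 / 13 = -157.69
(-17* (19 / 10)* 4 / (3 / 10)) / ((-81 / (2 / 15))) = 2584 / 3645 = 0.71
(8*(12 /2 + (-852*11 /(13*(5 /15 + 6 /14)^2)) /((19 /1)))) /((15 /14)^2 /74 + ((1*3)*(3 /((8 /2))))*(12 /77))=-6238270115 /4809831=-1296.98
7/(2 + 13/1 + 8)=7/23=0.30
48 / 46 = 24 / 23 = 1.04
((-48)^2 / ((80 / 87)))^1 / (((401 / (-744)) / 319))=-2973345408 / 2005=-1482965.29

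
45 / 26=1.73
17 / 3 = 5.67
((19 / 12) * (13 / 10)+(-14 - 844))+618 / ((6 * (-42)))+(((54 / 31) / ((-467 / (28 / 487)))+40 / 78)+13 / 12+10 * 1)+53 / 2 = -63154148499287 / 76989265080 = -820.30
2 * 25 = 50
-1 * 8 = -8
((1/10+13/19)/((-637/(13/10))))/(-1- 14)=149/1396500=0.00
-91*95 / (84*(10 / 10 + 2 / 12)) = -1235 / 14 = -88.21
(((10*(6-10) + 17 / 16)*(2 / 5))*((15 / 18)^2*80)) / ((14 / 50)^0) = -15575 / 18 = -865.28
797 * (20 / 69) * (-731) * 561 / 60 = -108947509 / 69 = -1578949.41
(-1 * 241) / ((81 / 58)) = -13978 / 81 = -172.57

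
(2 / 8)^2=1 / 16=0.06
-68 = -68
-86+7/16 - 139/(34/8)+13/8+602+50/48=396901/816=486.40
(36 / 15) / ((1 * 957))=4 / 1595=0.00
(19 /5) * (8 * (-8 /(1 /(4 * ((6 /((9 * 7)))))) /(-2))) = 4864 /105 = 46.32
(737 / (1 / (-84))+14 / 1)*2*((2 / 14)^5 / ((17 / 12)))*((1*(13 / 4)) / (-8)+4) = -1525245 / 81634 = -18.68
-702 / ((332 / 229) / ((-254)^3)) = 658587908628 / 83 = 7934794079.86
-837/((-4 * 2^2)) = 837/16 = 52.31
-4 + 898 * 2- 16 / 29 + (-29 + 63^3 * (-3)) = -21702978 / 29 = -748378.55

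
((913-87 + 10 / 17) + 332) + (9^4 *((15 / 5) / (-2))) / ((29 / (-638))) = 3700417 / 17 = 217671.59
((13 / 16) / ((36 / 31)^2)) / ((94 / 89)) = 1111877 / 1949184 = 0.57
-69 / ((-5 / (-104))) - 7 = -7211 / 5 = -1442.20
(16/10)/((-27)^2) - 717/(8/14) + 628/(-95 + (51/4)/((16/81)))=-36241439987/28416420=-1275.37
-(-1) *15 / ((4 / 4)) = 15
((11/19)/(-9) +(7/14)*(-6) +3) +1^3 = 160/171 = 0.94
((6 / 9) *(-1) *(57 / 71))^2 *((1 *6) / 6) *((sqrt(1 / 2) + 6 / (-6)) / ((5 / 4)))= -5776 / 25205 + 2888 *sqrt(2) / 25205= -0.07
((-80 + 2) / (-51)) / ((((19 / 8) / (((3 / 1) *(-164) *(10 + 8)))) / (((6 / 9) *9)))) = -11052288 / 323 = -34217.61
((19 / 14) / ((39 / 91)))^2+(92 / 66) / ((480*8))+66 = 4817143 / 63360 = 76.03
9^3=729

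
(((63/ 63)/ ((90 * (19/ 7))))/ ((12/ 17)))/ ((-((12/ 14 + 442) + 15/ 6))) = -833/ 63971100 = -0.00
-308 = -308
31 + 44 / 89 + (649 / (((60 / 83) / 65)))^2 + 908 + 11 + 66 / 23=1003807063154911 / 294768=3405413963.37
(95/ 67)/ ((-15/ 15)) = -95/ 67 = -1.42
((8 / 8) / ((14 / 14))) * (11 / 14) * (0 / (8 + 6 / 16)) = 0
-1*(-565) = 565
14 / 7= 2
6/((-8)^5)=-3/16384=-0.00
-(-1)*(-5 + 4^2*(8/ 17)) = 43/ 17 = 2.53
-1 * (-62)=62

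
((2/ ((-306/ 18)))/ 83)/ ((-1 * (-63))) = -2/ 88893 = -0.00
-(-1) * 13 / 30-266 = -7967 / 30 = -265.57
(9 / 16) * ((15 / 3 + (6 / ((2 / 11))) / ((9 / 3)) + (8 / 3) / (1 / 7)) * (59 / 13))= 88.50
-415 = -415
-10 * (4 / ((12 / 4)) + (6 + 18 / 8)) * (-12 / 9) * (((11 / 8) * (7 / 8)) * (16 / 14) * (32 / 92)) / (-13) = -550 / 117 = -4.70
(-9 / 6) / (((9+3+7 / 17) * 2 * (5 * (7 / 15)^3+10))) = -34425 / 5986492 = -0.01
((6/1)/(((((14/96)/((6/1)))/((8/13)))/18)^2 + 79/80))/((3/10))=171992678400/8492179901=20.25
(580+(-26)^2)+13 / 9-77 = 10624 / 9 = 1180.44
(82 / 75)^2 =6724 / 5625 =1.20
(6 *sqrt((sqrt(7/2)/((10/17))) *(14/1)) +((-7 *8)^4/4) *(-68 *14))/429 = -2340610048/429 +14^(3/4) *sqrt(85)/715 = -5455967.38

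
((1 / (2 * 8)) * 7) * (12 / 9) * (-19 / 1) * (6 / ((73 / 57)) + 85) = -870751 / 876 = -994.01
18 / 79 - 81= -6381 / 79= -80.77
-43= -43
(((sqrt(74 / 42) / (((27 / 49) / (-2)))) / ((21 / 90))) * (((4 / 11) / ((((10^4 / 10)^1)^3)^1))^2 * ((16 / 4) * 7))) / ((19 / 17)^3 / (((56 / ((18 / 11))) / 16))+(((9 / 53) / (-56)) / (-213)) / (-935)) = -905893331 * sqrt(777) / 215597634473847656250000000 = -0.00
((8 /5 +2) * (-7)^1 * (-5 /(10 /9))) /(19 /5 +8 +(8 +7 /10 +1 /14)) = 441 /80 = 5.51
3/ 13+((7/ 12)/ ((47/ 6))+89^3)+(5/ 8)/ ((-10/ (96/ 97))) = 83562824295/ 118534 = 704969.24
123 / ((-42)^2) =41 / 588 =0.07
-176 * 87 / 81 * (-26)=132704 / 27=4914.96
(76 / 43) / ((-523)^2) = 76 / 11761747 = 0.00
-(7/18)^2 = -49/324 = -0.15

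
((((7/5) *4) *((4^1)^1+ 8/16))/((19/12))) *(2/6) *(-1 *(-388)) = 195552/95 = 2058.44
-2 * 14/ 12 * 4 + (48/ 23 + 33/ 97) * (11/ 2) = 53759/ 13386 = 4.02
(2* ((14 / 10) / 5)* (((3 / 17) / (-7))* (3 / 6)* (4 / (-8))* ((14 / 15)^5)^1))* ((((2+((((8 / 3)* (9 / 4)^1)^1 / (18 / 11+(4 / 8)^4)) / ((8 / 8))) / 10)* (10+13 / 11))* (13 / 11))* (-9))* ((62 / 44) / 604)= -150300900092 / 92090122265625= -0.00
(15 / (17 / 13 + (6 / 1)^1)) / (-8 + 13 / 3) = -117 / 209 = -0.56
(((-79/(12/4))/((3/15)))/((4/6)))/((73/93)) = -36735/146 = -251.61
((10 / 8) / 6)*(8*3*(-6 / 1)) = -30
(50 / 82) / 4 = 25 / 164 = 0.15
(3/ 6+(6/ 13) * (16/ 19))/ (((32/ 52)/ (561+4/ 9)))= 810.77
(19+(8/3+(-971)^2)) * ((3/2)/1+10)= 32528762/3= 10842920.67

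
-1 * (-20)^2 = -400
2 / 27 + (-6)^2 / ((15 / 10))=650 / 27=24.07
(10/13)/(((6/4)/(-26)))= -40/3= -13.33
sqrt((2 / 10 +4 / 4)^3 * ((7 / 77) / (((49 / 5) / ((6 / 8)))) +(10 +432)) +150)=2 * sqrt(846538935) / 1925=30.23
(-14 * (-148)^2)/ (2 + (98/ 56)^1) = -1226624/ 15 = -81774.93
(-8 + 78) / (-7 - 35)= -5 / 3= -1.67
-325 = -325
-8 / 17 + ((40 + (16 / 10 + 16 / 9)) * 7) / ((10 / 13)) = 1508072 / 3825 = 394.27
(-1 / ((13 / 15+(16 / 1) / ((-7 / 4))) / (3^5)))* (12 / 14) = 21870 / 869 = 25.17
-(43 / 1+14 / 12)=-265 / 6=-44.17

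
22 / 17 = 1.29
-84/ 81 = -28/ 27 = -1.04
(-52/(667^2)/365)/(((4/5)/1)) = -13/32476897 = -0.00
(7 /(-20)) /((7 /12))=-3 /5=-0.60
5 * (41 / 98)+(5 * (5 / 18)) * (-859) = -525215 / 441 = -1190.96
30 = 30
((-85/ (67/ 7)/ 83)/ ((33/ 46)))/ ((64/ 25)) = -342125/ 5872416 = -0.06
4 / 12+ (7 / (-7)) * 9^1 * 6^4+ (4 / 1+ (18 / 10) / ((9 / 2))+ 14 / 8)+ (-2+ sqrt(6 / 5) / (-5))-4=-699811 / 60-sqrt(30) / 25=-11663.74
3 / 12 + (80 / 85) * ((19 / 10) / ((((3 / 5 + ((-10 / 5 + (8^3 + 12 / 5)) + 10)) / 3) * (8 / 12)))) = 47191 / 177820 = 0.27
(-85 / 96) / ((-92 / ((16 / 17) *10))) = 25 / 276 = 0.09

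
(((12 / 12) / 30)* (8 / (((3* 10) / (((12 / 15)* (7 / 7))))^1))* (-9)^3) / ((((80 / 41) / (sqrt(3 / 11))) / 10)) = -3321* sqrt(33) / 1375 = -13.87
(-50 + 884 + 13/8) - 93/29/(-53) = 10275589/12296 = 835.69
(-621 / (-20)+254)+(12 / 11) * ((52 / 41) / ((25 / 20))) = 516227 / 1804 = 286.16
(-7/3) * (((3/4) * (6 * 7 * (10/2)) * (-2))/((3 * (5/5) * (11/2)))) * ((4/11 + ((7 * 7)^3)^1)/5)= 126826014/121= 1048148.88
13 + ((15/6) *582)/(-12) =-433/4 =-108.25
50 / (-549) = -50 / 549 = -0.09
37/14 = 2.64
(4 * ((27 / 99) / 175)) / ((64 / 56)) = 3 / 550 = 0.01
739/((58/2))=25.48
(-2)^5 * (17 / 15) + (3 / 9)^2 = -1627 / 45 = -36.16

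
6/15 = 0.40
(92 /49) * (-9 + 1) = -736 /49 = -15.02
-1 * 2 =-2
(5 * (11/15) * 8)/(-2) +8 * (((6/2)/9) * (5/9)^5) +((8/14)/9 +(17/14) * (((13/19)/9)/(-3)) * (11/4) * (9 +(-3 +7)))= -2933218003/188484408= -15.56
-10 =-10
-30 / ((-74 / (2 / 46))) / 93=5 / 26381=0.00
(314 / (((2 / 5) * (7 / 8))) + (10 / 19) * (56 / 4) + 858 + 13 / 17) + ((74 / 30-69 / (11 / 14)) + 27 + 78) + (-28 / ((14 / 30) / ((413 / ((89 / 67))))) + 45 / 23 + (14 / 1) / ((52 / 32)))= -16861.11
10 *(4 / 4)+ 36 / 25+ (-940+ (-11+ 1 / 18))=-422777 / 450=-939.50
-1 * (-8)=8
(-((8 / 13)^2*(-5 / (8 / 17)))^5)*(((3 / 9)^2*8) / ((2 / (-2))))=-1163146854400000 / 1240726426641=-937.47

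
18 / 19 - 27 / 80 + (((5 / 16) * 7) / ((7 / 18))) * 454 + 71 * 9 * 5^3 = 125292627 / 1520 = 82429.36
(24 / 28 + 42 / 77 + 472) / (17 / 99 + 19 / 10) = 3280680 / 14357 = 228.51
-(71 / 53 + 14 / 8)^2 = -429025 / 44944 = -9.55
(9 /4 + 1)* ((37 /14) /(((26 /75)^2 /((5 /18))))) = 115625 /5824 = 19.85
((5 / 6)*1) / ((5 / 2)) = 1 / 3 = 0.33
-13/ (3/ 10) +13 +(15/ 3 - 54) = -238/ 3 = -79.33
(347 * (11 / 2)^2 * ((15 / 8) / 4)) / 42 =209935 / 1792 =117.15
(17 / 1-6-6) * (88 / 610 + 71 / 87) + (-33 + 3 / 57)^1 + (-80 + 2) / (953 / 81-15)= -53247208 / 13209123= -4.03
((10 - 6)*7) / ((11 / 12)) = 336 / 11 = 30.55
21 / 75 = 7 / 25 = 0.28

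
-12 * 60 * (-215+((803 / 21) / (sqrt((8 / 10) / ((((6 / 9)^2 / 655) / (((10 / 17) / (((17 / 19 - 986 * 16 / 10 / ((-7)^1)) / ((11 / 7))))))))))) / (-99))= 9928 * sqrt(484663058) / 1724877+154800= 154926.71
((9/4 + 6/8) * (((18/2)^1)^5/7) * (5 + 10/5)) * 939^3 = 146666381957793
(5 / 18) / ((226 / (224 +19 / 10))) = 251 / 904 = 0.28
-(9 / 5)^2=-81 / 25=-3.24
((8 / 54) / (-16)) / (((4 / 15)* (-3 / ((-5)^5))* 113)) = -15625 / 48816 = -0.32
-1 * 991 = -991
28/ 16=7/ 4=1.75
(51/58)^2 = 2601/3364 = 0.77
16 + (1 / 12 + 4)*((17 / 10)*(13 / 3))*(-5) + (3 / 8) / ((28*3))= -270947 / 2016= -134.40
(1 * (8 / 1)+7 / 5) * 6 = 282 / 5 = 56.40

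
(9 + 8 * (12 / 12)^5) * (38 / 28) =23.07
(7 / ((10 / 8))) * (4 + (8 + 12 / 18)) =1064 / 15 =70.93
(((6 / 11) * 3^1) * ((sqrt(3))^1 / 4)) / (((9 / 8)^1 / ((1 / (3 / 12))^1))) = 16 * sqrt(3) / 11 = 2.52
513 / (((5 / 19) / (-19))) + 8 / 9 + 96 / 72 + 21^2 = -1646792 / 45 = -36595.38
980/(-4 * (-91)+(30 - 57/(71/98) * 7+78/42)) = -487060/76973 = -6.33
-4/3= -1.33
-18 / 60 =-3 / 10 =-0.30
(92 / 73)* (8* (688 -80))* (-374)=-2292609.75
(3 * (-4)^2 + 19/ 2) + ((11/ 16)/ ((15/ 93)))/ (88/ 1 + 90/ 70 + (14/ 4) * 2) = 3102787/ 53920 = 57.54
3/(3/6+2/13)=78/17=4.59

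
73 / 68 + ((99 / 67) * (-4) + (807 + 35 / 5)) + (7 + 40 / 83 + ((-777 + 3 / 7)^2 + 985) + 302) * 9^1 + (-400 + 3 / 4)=25198063684823 / 4632313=5439628.90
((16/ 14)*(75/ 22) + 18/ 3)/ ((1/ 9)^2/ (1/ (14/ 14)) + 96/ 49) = 432054/ 86075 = 5.02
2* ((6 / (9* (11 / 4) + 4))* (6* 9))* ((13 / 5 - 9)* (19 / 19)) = -82944 / 575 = -144.25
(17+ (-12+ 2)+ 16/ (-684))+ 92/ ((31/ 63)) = 1028099/ 5301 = 193.94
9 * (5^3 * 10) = 11250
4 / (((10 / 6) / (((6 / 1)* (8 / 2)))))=288 / 5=57.60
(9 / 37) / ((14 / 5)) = 45 / 518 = 0.09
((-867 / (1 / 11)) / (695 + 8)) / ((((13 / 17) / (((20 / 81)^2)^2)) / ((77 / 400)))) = -1664524400 / 131134661073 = -0.01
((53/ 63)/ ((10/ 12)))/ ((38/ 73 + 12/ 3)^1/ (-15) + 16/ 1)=3869/ 60165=0.06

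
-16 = -16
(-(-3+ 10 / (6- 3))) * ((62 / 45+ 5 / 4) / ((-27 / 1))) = 473 / 14580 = 0.03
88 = 88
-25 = -25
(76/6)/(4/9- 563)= -114/5063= -0.02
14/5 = 2.80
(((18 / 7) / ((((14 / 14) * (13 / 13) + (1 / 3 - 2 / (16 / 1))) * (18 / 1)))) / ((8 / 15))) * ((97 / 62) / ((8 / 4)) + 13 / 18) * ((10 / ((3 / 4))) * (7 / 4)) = 41975 / 5394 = 7.78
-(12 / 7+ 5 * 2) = -82 / 7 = -11.71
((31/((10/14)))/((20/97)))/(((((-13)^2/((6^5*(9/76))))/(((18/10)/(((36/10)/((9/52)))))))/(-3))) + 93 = -854712501/4174300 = -204.76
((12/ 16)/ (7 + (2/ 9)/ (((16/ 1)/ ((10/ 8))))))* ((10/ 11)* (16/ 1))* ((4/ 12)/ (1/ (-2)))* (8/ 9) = -0.92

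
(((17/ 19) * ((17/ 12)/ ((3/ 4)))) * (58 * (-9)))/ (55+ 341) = -8381/ 3762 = -2.23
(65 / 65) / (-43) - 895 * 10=-384851 / 43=-8950.02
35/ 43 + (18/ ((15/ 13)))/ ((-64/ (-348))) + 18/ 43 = 148019/ 1720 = 86.06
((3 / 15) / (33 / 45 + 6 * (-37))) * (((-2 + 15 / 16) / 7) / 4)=51 / 1486912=0.00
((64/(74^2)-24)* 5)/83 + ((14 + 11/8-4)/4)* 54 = 276554339/1818032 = 152.12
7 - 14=-7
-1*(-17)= 17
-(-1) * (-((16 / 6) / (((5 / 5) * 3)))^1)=-8 / 9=-0.89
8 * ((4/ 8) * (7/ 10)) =14/ 5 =2.80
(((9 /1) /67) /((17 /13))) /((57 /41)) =1599 /21641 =0.07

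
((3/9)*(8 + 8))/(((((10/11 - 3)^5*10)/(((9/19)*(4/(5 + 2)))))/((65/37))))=-200991648/31673243903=-0.01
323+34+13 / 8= 2869 / 8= 358.62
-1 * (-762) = 762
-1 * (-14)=14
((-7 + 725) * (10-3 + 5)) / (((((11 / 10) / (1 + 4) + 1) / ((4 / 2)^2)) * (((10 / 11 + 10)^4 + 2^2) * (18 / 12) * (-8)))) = -525611900 / 3163133101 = -0.17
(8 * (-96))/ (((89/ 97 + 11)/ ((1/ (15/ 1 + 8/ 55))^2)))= -56337600/ 200533921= -0.28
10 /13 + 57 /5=791 /65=12.17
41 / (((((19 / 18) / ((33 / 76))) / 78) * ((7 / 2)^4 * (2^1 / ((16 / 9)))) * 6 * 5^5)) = 1125696 / 2708628125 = 0.00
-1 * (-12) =12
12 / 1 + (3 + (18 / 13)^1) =16.38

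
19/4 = 4.75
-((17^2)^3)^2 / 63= -582622237229761 / 63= -9247972019520.02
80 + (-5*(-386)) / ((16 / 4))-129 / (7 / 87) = -14571 / 14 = -1040.79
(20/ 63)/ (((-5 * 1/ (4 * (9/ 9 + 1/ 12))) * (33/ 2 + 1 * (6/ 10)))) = -520/ 32319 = -0.02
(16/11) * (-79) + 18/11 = -1246/11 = -113.27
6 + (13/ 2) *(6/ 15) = 43/ 5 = 8.60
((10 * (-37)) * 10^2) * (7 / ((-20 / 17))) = 220150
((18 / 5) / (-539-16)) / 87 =-2 / 26825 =-0.00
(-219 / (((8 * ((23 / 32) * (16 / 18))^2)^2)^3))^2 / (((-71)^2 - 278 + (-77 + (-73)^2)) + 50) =5223326209924959499000022249472 / 1611241313208264132131006114543902555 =0.00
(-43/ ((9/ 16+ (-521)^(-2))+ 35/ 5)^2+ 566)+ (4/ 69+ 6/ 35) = 1473175716332312214356/ 2605188737751281535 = 565.48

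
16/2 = 8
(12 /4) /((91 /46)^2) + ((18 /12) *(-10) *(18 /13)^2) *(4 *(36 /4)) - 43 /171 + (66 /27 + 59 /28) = -1945086847 /1888068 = -1030.20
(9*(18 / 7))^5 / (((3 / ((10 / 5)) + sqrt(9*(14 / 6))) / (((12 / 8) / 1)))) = -334731302496 / 420175 + 223154201664*sqrt(21) / 420175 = 1637150.52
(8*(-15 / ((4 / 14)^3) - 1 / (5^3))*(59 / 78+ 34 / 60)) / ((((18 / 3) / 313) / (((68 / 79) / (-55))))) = 588603039196 / 105909375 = 5557.61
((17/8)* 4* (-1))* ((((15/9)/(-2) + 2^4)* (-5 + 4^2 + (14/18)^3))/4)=-6468007/17496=-369.68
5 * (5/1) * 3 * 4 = 300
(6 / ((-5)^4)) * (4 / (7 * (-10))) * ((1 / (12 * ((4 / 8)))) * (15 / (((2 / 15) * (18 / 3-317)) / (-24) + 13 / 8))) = -432 / 1056125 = -0.00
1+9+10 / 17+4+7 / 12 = 3095 / 204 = 15.17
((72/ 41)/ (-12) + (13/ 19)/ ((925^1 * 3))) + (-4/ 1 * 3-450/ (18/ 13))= -728817142/ 2161725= -337.15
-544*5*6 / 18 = -2720 / 3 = -906.67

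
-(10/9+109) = -991/9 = -110.11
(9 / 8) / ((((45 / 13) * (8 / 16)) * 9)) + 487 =87673 / 180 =487.07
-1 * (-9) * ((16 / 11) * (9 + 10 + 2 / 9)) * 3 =8304 / 11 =754.91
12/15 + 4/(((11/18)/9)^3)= 85035884/6655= 12777.74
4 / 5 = 0.80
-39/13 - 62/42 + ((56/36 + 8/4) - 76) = -4846/63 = -76.92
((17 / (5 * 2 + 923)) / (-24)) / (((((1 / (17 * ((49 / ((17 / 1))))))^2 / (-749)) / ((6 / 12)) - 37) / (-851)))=-26016714983 / 1489939384680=-0.02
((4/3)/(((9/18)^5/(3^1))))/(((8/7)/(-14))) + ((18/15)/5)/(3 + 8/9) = -1371946/875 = -1567.94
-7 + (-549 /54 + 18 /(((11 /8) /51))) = 42931 /66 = 650.47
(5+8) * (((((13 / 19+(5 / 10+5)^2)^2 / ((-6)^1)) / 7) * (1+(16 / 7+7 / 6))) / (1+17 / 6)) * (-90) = 201549384465 / 6509552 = 30962.10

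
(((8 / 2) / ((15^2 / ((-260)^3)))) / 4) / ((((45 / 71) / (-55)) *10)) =54907424 / 81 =677869.43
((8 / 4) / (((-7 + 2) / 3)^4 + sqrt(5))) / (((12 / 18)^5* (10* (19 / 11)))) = 5412825 / 43510912 - 17537553* sqrt(5) / 1087772800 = 0.09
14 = 14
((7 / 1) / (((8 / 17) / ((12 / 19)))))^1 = 357 / 38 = 9.39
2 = 2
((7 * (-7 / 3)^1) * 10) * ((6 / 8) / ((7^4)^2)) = -5 / 235298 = -0.00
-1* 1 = -1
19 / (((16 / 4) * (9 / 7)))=133 / 36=3.69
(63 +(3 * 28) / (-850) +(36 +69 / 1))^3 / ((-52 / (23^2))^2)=489853115.40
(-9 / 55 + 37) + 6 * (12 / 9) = 44.84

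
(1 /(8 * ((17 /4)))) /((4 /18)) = 0.13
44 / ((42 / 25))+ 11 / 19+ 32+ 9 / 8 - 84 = -76945 / 3192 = -24.11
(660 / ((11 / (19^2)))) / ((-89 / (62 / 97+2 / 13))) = -21660000 / 112229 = -193.00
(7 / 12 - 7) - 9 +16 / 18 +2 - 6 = -667 / 36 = -18.53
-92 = -92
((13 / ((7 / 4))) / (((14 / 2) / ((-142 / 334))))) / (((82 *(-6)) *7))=923 / 7045563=0.00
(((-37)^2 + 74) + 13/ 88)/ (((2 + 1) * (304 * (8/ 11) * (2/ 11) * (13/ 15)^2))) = 8059425/ 505856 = 15.93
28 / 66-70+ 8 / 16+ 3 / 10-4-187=-42863 / 165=-259.78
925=925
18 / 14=9 / 7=1.29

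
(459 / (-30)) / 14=-153 / 140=-1.09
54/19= 2.84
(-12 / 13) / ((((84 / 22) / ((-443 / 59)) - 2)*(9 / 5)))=24365 / 119184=0.20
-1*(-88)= 88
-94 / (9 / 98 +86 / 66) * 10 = -3039960 / 4511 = -673.90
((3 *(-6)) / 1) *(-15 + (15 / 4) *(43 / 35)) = 2619 / 14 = 187.07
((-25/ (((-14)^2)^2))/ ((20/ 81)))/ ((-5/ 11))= 891/ 153664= 0.01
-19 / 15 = -1.27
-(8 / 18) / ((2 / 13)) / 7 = -26 / 63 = -0.41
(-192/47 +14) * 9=4194/47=89.23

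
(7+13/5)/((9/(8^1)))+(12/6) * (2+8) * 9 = 2828/15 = 188.53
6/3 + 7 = 9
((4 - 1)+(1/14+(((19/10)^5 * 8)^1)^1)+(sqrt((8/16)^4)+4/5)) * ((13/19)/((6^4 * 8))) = 115006567/8618400000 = 0.01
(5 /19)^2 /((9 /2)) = 50 /3249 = 0.02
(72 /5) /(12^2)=1 /10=0.10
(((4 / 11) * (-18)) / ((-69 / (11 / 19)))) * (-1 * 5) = -120 / 437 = -0.27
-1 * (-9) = 9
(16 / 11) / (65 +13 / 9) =72 / 3289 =0.02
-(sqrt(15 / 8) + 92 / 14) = -46 / 7-sqrt(30) / 4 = -7.94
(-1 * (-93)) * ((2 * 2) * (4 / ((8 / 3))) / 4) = 279 / 2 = 139.50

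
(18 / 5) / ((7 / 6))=108 / 35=3.09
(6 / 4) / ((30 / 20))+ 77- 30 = 48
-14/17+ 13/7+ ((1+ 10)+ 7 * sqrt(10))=1432/119+ 7 * sqrt(10)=34.17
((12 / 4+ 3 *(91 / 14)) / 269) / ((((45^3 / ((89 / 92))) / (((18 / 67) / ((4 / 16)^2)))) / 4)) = 1424 / 93269025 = 0.00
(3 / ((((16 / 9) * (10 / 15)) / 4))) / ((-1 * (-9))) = 9 / 8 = 1.12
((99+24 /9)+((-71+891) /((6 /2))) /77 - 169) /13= -14734 /3003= -4.91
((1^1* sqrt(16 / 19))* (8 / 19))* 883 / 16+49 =1766* sqrt(19) / 361+49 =70.32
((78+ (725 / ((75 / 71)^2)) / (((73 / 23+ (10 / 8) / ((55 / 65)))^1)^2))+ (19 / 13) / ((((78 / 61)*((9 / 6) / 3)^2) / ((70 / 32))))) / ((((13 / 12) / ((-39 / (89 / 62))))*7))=-24661462666244017 / 58318071841575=-422.88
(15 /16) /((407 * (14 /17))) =255 /91168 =0.00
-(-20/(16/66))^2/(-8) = 27225/32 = 850.78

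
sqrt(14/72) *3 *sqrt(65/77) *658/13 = 329 *sqrt(715)/143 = 61.52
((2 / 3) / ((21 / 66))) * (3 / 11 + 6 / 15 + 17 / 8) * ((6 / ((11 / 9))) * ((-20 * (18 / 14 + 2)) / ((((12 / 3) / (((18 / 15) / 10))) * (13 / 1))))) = -4.36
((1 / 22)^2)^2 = 1 / 234256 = 0.00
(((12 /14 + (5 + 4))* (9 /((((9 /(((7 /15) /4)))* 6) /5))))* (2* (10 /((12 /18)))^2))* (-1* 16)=-6900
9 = 9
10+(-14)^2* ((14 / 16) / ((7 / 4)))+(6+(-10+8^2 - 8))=160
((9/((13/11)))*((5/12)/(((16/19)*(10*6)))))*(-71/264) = -1349/79872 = -0.02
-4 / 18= -2 / 9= -0.22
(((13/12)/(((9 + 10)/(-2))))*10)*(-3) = 65/19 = 3.42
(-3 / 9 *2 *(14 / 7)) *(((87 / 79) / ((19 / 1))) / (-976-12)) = 29 / 370747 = 0.00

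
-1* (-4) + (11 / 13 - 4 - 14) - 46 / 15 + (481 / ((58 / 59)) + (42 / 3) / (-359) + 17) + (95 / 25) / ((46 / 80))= 46379769557 / 93386670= 496.64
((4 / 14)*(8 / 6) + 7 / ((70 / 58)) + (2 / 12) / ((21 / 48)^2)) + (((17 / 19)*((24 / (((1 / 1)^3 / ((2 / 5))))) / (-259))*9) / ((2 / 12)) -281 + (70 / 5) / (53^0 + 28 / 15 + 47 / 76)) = -111561948320 / 410573793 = -271.72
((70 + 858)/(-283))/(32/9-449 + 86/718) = 749592/101798213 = 0.01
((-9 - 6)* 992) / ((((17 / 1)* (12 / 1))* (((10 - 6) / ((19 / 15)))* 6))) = -589 / 153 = -3.85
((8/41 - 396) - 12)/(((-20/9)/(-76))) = -571824/41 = -13946.93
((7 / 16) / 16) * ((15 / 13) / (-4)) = -105 / 13312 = -0.01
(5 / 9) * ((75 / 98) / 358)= 125 / 105252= 0.00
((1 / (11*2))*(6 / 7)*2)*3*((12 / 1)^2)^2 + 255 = 392883 / 77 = 5102.38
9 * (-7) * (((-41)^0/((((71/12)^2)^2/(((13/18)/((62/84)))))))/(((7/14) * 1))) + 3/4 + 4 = 14650468141/3151048444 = 4.65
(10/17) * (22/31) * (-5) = -1100/527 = -2.09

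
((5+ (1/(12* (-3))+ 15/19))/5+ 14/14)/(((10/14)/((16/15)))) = 206108/64125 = 3.21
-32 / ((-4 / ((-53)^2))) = 22472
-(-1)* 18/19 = 18/19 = 0.95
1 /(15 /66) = 22 /5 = 4.40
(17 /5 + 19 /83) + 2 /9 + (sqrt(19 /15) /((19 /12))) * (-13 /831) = 14384 /3735-52 * sqrt(285) /78945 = 3.84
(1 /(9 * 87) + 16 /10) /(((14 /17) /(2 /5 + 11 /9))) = 7779829 /2466450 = 3.15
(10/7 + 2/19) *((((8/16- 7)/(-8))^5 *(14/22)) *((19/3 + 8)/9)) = 0.55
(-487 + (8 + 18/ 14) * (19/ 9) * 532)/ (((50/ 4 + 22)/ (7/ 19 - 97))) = -12168872/ 437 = -27846.39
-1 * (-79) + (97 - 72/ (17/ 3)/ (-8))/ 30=82.29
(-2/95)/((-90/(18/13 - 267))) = -1151/18525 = -0.06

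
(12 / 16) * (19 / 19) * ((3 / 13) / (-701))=-0.00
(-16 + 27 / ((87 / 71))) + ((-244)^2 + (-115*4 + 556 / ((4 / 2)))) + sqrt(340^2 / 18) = 59440.17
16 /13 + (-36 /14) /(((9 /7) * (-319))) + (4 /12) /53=819817 /659373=1.24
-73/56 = -1.30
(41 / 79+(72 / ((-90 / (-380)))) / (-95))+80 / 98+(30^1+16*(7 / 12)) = 2175617 / 58065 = 37.47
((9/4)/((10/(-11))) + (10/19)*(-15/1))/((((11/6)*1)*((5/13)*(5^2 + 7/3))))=-922077/1713800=-0.54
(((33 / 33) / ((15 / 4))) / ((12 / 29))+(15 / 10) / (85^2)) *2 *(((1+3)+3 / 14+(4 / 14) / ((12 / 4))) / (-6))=-15174497 / 16386300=-0.93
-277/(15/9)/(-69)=277/115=2.41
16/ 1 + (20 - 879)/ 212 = 2533/ 212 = 11.95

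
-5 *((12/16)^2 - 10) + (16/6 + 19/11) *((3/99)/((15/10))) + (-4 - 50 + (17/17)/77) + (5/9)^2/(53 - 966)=-611447561/91110096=-6.71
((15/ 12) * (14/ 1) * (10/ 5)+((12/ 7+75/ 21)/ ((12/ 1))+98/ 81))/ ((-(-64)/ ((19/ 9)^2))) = 30007403/ 11757312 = 2.55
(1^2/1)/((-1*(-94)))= 1/94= 0.01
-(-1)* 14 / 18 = 7 / 9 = 0.78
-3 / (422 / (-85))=255 / 422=0.60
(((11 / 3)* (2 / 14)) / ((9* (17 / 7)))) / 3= 0.01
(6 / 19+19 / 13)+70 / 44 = 18303 / 5434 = 3.37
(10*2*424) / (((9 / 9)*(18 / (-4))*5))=-3392 / 9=-376.89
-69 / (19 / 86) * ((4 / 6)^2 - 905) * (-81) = -434778246 / 19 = -22883065.58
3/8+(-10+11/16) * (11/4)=-1615/64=-25.23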